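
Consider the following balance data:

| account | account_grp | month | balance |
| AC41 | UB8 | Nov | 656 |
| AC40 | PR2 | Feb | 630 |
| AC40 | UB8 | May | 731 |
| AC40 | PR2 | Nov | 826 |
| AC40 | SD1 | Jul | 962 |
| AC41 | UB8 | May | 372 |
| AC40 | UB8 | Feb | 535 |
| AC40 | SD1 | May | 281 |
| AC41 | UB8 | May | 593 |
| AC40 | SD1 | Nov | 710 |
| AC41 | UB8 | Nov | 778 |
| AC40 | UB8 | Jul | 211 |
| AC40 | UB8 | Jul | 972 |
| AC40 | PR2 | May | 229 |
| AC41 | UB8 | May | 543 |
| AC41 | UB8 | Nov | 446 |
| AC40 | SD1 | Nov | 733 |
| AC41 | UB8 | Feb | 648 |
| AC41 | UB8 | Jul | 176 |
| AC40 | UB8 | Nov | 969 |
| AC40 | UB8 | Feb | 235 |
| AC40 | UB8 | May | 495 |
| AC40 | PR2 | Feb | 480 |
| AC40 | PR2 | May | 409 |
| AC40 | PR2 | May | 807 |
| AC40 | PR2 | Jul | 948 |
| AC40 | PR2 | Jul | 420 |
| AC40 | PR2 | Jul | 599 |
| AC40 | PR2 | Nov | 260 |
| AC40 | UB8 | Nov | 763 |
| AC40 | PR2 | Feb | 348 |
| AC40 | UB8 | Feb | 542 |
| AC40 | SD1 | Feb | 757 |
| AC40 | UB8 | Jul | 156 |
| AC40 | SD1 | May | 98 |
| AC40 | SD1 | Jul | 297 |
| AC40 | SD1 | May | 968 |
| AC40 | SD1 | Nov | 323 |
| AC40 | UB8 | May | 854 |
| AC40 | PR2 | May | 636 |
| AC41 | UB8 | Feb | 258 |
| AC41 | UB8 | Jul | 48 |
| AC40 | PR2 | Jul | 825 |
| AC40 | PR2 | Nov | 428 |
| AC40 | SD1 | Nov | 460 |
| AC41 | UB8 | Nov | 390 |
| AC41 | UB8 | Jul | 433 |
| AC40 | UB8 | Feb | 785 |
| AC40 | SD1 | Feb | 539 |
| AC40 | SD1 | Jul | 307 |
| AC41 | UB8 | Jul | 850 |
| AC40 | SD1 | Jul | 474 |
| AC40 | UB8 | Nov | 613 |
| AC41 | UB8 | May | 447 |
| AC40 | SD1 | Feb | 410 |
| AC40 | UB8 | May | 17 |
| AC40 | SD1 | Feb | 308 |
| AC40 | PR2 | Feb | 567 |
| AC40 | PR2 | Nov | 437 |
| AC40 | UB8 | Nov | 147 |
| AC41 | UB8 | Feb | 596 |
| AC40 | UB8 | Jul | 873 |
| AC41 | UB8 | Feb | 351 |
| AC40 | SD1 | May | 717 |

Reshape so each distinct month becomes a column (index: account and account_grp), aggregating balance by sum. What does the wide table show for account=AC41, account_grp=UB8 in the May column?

Rows with account=AC41, account_grp=UB8 and month=May: balance values are 372, 593, 543, 447.
372 + 593 + 543 + 447 = 1955.

1955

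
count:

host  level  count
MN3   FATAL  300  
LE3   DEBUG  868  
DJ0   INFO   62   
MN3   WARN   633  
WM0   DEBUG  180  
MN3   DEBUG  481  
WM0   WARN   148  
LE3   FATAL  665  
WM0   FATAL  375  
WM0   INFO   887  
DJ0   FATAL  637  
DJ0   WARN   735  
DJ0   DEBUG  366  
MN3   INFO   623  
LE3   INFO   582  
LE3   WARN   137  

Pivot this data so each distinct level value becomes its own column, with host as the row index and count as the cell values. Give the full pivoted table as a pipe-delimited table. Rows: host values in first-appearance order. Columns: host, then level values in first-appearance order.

Columns: host plus the 4 distinct level values (FATAL, DEBUG, INFO, WARN).
For example, row MN3 column FATAL takes count=300 from the long row (MN3, FATAL).

| host | FATAL | DEBUG | INFO | WARN |
| MN3 | 300 | 481 | 623 | 633 |
| LE3 | 665 | 868 | 582 | 137 |
| DJ0 | 637 | 366 | 62 | 735 |
| WM0 | 375 | 180 | 887 | 148 |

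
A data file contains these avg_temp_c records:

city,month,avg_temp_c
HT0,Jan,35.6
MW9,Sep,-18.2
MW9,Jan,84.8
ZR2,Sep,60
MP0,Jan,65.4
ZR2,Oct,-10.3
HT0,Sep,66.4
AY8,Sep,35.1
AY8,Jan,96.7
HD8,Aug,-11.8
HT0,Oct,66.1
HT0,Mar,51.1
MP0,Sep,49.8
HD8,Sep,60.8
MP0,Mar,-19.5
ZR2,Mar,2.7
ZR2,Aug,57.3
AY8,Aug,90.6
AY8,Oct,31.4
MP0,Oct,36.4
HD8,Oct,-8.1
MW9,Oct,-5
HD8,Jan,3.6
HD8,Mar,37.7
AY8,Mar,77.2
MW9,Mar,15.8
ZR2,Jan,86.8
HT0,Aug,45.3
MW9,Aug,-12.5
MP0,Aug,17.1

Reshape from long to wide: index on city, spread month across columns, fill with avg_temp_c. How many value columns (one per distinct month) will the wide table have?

5 distinct month values: Oct, Sep, Jan, Aug, Mar.

5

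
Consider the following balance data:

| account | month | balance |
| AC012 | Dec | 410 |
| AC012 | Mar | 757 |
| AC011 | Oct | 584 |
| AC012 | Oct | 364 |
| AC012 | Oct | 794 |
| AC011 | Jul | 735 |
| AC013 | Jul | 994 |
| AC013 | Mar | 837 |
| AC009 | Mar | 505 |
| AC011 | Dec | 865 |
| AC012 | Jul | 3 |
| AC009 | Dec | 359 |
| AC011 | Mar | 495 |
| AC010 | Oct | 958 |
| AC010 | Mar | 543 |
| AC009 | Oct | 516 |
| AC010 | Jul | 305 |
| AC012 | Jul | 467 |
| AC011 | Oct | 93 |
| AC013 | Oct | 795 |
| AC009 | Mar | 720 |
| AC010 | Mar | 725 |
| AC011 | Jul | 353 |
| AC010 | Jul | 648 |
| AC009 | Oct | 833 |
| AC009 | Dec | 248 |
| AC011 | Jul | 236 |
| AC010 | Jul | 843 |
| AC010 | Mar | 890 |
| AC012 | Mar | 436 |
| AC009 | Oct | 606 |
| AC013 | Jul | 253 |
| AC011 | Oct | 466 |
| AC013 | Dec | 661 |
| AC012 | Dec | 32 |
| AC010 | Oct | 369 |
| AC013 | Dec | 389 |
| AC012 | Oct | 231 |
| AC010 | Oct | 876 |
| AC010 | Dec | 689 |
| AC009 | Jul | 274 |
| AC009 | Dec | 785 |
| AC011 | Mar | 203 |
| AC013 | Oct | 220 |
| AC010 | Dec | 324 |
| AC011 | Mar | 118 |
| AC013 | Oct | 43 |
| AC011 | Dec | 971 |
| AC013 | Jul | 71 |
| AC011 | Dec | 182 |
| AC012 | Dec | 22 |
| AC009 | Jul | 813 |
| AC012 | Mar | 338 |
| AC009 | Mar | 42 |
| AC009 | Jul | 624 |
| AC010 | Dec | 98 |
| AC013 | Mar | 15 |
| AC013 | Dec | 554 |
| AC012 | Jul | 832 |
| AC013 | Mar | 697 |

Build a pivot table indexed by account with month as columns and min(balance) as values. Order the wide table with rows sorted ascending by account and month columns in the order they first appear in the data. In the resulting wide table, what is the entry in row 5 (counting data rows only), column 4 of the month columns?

With rows sorted ascending by account, row 5 is account=AC013. month columns in first-appearance order: Dec, Mar, Oct, Jul; column 4 is Jul.
Long rows with account=AC013, month=Jul: min(994, 253, 71) = 71.

71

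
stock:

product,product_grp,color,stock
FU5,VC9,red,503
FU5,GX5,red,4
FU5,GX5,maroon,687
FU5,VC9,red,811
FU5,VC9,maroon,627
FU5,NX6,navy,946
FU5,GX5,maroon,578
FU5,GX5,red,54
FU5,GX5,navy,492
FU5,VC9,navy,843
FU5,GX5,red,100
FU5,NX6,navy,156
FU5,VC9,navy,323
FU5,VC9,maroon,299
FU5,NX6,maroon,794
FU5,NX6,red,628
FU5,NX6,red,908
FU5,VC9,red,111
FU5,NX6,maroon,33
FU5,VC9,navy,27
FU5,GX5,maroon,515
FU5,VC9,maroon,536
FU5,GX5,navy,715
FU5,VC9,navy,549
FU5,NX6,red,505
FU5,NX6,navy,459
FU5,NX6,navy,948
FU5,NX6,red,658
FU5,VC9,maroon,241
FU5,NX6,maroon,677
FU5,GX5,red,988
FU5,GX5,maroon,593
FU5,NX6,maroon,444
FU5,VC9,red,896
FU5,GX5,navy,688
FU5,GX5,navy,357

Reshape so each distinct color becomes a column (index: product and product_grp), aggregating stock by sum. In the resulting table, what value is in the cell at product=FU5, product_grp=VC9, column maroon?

1703

Rows with product=FU5, product_grp=VC9 and color=maroon: stock values are 627, 299, 536, 241.
627 + 299 + 536 + 241 = 1703.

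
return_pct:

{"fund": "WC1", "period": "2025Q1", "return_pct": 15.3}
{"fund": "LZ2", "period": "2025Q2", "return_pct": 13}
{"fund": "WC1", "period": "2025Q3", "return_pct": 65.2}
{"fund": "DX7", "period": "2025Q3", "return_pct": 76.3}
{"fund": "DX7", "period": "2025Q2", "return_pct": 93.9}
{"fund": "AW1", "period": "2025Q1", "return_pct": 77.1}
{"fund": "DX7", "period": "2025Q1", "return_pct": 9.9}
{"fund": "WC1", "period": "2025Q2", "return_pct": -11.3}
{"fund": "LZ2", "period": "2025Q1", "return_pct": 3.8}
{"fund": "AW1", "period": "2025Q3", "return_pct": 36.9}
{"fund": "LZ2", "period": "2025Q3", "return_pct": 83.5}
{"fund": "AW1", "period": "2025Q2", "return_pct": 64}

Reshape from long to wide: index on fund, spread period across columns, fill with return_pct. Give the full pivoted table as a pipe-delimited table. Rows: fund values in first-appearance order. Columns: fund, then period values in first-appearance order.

| fund | 2025Q1 | 2025Q2 | 2025Q3 |
| WC1 | 15.3 | -11.3 | 65.2 |
| LZ2 | 3.8 | 13 | 83.5 |
| DX7 | 9.9 | 93.9 | 76.3 |
| AW1 | 77.1 | 64 | 36.9 |

Columns: fund plus the 3 distinct period values (2025Q1, 2025Q2, 2025Q3).
For example, row WC1 column 2025Q1 takes return_pct=15.3 from the long row (WC1, 2025Q1).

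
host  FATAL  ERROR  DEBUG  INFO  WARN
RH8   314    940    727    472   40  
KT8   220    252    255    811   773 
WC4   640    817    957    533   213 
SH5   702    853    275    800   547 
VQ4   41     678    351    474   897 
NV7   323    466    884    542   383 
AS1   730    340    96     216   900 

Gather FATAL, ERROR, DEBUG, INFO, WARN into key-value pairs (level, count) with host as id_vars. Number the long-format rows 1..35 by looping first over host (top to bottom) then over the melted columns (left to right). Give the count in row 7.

252

35 rows total (7 × 5). Row 7: index ⌊(7-1)/5⌋ = 1 into host → KT8; (7-1) mod 5 = 1 into the melted columns → ERROR.
So row 7 is (KT8, ERROR, 252); count = 252.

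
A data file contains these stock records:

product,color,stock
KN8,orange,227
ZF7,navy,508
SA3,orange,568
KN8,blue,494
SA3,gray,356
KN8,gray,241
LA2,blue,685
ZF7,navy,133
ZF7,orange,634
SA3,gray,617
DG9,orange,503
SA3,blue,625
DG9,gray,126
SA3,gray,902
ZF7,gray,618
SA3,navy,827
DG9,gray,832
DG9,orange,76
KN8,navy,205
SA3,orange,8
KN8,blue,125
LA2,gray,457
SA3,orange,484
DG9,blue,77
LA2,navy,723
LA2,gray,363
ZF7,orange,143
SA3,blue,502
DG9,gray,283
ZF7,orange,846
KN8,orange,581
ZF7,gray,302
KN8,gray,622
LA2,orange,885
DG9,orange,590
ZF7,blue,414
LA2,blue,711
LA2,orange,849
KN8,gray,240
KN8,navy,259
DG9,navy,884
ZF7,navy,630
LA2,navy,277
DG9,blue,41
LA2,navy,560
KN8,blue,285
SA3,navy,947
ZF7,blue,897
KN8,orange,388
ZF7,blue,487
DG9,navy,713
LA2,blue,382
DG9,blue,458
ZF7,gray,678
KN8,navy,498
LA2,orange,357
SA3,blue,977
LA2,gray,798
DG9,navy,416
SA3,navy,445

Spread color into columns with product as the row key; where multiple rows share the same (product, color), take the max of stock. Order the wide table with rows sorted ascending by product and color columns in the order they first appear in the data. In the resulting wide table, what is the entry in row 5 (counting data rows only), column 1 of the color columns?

With rows sorted ascending by product, row 5 is product=ZF7. color columns in first-appearance order: orange, navy, blue, gray; column 1 is orange.
Long rows with product=ZF7, color=orange: max(634, 143, 846) = 846.

846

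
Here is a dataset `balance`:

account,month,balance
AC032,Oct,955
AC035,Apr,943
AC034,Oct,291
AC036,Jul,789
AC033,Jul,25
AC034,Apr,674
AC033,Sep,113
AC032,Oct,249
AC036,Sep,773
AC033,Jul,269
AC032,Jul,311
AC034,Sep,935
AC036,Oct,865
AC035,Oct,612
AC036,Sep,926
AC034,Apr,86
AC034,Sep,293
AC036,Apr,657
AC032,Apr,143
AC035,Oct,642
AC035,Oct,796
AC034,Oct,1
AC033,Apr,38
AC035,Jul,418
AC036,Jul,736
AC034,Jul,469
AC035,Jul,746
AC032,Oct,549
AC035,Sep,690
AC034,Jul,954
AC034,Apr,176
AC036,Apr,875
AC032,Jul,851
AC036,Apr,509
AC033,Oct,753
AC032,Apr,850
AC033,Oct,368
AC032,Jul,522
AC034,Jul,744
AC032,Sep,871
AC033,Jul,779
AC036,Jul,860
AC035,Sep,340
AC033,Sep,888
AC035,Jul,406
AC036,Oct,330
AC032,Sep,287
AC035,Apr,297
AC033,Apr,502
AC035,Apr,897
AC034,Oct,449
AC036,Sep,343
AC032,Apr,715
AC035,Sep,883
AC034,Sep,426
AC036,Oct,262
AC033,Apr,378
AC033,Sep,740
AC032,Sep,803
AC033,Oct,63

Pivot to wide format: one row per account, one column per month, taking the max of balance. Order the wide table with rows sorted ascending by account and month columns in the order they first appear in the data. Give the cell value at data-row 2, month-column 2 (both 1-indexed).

With rows sorted ascending by account, row 2 is account=AC033. month columns in first-appearance order: Oct, Apr, Jul, Sep; column 2 is Apr.
Long rows with account=AC033, month=Apr: max(38, 502, 378) = 502.

502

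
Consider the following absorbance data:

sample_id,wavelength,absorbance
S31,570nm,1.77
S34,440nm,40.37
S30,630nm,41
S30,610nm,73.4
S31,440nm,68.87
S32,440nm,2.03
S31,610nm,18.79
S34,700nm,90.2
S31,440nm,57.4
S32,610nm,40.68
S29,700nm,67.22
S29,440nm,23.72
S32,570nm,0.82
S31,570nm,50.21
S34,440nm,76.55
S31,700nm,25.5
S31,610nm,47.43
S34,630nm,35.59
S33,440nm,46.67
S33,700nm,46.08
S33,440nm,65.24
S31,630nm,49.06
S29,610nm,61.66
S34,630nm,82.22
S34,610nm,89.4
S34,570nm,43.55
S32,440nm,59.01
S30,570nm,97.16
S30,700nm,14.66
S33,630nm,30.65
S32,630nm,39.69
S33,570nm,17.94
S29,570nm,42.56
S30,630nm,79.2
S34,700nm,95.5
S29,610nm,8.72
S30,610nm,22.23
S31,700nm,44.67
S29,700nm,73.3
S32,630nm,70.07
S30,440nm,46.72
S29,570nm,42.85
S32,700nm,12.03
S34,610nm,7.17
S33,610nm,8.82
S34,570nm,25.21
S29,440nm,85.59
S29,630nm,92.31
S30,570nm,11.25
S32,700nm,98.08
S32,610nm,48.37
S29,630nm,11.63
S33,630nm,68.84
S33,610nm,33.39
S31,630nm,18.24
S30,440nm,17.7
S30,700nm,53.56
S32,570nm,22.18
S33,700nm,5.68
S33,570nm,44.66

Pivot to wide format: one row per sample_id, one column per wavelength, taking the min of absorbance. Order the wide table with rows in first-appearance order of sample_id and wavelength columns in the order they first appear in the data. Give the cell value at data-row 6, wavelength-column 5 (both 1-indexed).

5.68

With rows in first-appearance order of sample_id, row 6 is sample_id=S33. wavelength columns in first-appearance order: 570nm, 440nm, 630nm, 610nm, 700nm; column 5 is 700nm.
Long rows with sample_id=S33, wavelength=700nm: min(46.08, 5.68) = 5.68.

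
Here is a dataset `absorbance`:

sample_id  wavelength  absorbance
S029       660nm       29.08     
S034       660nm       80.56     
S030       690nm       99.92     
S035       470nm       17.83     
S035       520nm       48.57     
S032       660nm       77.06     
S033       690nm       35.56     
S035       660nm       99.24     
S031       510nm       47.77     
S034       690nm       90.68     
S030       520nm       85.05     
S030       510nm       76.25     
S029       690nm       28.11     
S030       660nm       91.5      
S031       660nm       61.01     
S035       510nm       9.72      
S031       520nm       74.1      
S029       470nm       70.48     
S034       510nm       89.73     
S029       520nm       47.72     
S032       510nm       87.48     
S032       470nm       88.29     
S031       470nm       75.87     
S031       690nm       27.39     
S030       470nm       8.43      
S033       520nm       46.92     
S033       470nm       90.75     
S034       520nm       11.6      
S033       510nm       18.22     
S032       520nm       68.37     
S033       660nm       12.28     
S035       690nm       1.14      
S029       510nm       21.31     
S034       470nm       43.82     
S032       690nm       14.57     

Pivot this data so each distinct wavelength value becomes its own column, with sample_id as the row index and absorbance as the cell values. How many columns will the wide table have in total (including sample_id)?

6

1 column for sample_id plus 5 distinct wavelength values → 6 columns.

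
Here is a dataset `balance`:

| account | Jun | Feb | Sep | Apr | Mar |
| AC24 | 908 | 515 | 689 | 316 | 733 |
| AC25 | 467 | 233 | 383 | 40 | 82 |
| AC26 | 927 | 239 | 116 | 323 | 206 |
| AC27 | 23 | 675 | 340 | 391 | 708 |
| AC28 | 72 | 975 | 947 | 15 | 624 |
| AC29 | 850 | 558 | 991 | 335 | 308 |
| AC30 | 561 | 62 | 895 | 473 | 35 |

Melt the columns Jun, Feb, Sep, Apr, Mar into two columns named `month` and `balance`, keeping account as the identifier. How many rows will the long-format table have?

7 account values × 5 melted columns = 35 rows.

35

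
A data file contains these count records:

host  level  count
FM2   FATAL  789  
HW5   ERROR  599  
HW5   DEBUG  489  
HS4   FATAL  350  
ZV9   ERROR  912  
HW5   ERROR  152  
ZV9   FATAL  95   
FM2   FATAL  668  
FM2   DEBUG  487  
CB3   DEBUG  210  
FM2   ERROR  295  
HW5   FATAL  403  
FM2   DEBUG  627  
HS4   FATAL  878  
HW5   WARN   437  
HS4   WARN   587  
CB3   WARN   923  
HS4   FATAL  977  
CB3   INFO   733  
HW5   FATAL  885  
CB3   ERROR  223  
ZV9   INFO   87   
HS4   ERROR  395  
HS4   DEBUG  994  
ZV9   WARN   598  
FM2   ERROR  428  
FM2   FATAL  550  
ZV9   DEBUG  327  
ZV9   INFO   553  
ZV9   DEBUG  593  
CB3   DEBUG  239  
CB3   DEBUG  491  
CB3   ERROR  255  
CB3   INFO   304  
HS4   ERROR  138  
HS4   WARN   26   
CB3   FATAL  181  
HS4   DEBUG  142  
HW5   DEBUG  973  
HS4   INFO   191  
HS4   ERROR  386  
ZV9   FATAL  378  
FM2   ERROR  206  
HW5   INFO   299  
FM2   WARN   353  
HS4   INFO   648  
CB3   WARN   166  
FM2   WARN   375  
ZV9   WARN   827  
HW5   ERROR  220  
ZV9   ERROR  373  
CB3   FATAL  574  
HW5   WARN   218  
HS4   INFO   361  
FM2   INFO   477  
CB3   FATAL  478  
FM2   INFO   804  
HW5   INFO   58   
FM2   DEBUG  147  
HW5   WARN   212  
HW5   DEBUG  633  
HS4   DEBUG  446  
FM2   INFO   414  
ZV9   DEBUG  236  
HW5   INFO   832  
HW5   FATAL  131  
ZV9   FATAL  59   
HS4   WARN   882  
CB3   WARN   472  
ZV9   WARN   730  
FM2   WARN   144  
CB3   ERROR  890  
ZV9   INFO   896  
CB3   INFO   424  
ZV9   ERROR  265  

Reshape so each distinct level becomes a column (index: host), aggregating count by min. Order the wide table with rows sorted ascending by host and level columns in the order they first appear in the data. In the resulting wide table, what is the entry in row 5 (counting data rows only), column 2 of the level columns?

265

With rows sorted ascending by host, row 5 is host=ZV9. level columns in first-appearance order: FATAL, ERROR, DEBUG, WARN, INFO; column 2 is ERROR.
Long rows with host=ZV9, level=ERROR: min(912, 373, 265) = 265.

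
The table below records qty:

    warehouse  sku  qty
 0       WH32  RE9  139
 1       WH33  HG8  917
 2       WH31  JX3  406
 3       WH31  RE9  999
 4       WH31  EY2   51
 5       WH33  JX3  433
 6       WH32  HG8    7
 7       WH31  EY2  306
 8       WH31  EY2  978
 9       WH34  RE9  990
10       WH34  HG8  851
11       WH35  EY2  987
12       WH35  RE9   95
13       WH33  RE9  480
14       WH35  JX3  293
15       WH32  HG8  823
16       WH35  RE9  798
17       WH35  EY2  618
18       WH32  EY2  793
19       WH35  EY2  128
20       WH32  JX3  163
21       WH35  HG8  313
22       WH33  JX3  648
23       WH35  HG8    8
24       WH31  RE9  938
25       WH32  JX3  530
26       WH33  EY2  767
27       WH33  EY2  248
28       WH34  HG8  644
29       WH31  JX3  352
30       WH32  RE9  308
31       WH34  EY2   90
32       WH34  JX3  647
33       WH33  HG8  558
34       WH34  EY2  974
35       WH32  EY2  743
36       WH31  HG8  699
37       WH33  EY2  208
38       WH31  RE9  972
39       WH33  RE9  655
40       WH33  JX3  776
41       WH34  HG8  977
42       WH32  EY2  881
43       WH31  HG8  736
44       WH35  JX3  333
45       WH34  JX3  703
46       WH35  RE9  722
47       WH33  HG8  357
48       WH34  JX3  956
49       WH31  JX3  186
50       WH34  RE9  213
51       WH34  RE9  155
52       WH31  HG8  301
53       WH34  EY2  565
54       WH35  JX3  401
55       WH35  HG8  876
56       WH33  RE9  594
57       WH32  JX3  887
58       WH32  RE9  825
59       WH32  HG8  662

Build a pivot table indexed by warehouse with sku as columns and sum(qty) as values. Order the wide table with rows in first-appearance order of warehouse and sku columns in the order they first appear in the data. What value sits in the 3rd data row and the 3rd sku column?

944

With rows in first-appearance order of warehouse, row 3 is warehouse=WH31. sku columns in first-appearance order: RE9, HG8, JX3, EY2; column 3 is JX3.
Long rows with warehouse=WH31, sku=JX3: 406 + 352 + 186 = 944.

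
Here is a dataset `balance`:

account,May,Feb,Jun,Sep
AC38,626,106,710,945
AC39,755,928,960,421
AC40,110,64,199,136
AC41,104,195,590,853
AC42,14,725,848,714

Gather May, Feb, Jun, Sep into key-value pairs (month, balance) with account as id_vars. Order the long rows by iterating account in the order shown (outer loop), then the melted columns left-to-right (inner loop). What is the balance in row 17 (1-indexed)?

20 rows total (5 × 4). Row 17: index ⌊(17-1)/4⌋ = 4 into account → AC42; (17-1) mod 4 = 0 into the melted columns → May.
So row 17 is (AC42, May, 14); balance = 14.

14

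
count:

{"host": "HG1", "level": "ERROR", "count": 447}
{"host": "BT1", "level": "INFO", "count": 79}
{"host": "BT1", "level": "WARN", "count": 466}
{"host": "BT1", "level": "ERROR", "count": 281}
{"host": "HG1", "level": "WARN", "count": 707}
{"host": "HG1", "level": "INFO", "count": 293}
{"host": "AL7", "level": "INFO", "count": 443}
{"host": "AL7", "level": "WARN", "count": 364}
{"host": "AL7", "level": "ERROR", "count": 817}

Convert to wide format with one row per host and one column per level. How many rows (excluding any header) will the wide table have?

3

3 distinct host values → 3 rows.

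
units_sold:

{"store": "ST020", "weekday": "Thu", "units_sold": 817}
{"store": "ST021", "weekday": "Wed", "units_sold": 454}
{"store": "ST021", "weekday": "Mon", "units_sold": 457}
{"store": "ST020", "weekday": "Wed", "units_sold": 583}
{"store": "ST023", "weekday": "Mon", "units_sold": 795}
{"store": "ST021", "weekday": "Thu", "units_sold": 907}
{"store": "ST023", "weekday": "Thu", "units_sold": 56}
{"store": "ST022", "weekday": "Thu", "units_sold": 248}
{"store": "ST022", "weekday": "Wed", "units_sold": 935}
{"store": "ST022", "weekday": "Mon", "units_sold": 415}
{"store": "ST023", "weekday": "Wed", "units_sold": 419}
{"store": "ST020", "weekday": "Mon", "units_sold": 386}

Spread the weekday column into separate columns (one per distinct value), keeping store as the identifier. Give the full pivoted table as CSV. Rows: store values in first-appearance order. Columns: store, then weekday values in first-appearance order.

store,Thu,Wed,Mon
ST020,817,583,386
ST021,907,454,457
ST023,56,419,795
ST022,248,935,415

Columns: store plus the 3 distinct weekday values (Thu, Wed, Mon).
For example, row ST020 column Thu takes units_sold=817 from the long row (ST020, Thu).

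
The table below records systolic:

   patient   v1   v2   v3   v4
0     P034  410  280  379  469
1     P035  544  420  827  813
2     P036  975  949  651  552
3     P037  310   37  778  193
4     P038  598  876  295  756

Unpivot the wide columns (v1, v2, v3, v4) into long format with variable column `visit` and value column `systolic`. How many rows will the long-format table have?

20

5 patient values × 4 melted columns = 20 rows.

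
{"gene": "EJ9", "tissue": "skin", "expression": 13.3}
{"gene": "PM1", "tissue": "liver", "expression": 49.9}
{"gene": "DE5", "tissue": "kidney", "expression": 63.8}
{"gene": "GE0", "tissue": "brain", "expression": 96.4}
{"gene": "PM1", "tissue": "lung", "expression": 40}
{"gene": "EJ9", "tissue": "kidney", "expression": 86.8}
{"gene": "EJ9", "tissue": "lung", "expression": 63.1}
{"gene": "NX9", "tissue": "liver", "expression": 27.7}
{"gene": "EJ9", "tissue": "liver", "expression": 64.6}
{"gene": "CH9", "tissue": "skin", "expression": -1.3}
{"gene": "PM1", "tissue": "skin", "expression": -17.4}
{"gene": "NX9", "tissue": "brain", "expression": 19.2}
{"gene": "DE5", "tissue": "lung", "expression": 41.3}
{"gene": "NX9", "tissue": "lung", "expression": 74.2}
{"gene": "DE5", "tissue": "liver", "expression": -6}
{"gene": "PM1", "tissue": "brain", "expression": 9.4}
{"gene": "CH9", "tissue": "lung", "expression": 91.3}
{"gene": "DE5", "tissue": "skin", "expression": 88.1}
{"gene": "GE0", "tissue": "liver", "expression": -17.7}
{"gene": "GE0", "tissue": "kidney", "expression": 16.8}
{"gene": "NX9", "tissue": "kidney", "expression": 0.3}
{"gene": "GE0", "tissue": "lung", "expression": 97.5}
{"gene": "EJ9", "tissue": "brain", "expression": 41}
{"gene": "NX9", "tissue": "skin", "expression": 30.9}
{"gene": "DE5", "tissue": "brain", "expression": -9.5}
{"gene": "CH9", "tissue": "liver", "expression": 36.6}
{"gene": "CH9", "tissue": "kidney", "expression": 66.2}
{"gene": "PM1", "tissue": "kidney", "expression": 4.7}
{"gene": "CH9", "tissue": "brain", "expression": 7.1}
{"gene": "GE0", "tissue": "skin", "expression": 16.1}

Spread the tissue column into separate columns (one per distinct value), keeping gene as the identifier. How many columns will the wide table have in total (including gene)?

6

1 column for gene plus 5 distinct tissue values → 6 columns.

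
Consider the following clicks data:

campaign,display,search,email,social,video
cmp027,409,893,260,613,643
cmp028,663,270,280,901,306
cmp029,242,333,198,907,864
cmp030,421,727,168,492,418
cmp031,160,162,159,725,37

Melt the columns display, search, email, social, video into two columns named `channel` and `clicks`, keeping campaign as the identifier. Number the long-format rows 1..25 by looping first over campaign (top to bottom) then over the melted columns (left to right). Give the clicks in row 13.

25 rows total (5 × 5). Row 13: index ⌊(13-1)/5⌋ = 2 into campaign → cmp029; (13-1) mod 5 = 2 into the melted columns → email.
So row 13 is (cmp029, email, 198); clicks = 198.

198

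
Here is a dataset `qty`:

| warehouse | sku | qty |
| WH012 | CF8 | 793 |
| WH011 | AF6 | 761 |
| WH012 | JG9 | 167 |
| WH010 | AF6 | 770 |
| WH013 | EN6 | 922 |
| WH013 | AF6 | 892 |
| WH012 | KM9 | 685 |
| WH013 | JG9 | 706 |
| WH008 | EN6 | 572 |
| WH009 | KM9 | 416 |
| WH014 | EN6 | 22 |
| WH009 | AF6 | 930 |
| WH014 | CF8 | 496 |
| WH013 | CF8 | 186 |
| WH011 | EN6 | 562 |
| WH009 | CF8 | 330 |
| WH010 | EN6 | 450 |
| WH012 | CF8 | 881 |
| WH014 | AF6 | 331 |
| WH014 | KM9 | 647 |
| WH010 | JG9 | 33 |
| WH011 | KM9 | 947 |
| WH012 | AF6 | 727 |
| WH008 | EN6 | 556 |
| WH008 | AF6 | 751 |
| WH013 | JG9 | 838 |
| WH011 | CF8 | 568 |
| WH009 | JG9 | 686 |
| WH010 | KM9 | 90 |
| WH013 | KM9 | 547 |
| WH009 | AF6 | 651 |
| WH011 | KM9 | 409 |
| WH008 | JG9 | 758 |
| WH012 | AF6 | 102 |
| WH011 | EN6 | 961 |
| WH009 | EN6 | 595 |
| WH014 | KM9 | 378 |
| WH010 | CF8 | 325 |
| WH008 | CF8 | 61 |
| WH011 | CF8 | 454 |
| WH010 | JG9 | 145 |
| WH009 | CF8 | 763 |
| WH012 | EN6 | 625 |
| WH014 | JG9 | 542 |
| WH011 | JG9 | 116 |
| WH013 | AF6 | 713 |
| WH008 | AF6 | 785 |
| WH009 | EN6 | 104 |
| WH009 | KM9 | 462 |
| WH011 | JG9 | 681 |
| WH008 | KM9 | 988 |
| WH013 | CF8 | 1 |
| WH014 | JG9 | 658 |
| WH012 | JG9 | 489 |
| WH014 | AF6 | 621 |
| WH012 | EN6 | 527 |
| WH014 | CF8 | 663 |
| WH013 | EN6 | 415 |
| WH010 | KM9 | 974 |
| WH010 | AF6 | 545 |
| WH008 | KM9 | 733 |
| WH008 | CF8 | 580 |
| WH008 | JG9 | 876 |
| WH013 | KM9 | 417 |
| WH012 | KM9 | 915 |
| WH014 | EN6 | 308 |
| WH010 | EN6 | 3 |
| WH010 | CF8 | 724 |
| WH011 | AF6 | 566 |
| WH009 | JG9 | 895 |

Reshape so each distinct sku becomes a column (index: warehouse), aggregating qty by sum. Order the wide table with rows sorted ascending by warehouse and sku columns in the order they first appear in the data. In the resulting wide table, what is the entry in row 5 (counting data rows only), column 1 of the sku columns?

1674

With rows sorted ascending by warehouse, row 5 is warehouse=WH012. sku columns in first-appearance order: CF8, AF6, JG9, EN6, KM9; column 1 is CF8.
Long rows with warehouse=WH012, sku=CF8: 793 + 881 = 1674.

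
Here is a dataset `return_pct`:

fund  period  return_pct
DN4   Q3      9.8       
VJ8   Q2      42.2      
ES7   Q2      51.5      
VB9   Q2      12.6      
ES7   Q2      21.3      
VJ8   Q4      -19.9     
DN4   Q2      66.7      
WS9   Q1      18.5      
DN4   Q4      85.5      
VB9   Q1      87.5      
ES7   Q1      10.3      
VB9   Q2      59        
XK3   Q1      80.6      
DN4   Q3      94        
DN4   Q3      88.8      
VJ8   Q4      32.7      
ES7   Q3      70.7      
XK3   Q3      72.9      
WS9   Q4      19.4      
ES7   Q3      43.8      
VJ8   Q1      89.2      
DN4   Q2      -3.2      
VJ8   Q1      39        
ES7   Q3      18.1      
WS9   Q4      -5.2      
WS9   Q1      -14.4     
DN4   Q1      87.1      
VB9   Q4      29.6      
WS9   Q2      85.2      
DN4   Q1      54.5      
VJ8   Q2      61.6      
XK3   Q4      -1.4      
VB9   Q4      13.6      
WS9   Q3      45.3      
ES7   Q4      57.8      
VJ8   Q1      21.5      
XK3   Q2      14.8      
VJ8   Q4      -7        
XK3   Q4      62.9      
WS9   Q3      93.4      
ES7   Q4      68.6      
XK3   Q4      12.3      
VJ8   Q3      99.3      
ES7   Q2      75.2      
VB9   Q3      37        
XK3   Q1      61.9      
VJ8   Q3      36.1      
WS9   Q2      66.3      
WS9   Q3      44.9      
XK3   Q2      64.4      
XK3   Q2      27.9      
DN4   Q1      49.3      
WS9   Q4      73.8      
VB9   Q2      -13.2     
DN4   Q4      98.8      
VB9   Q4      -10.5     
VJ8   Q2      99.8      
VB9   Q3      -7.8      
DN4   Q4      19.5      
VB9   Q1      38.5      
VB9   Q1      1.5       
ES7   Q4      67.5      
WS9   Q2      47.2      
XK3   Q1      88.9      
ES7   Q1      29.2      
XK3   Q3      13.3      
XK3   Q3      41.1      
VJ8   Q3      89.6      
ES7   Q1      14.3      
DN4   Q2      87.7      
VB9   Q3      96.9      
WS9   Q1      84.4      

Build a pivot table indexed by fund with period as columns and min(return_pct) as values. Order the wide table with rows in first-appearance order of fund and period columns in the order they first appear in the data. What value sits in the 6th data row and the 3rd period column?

With rows in first-appearance order of fund, row 6 is fund=XK3. period columns in first-appearance order: Q3, Q2, Q4, Q1; column 3 is Q4.
Long rows with fund=XK3, period=Q4: min(-1.4, 62.9, 12.3) = -1.4.

-1.4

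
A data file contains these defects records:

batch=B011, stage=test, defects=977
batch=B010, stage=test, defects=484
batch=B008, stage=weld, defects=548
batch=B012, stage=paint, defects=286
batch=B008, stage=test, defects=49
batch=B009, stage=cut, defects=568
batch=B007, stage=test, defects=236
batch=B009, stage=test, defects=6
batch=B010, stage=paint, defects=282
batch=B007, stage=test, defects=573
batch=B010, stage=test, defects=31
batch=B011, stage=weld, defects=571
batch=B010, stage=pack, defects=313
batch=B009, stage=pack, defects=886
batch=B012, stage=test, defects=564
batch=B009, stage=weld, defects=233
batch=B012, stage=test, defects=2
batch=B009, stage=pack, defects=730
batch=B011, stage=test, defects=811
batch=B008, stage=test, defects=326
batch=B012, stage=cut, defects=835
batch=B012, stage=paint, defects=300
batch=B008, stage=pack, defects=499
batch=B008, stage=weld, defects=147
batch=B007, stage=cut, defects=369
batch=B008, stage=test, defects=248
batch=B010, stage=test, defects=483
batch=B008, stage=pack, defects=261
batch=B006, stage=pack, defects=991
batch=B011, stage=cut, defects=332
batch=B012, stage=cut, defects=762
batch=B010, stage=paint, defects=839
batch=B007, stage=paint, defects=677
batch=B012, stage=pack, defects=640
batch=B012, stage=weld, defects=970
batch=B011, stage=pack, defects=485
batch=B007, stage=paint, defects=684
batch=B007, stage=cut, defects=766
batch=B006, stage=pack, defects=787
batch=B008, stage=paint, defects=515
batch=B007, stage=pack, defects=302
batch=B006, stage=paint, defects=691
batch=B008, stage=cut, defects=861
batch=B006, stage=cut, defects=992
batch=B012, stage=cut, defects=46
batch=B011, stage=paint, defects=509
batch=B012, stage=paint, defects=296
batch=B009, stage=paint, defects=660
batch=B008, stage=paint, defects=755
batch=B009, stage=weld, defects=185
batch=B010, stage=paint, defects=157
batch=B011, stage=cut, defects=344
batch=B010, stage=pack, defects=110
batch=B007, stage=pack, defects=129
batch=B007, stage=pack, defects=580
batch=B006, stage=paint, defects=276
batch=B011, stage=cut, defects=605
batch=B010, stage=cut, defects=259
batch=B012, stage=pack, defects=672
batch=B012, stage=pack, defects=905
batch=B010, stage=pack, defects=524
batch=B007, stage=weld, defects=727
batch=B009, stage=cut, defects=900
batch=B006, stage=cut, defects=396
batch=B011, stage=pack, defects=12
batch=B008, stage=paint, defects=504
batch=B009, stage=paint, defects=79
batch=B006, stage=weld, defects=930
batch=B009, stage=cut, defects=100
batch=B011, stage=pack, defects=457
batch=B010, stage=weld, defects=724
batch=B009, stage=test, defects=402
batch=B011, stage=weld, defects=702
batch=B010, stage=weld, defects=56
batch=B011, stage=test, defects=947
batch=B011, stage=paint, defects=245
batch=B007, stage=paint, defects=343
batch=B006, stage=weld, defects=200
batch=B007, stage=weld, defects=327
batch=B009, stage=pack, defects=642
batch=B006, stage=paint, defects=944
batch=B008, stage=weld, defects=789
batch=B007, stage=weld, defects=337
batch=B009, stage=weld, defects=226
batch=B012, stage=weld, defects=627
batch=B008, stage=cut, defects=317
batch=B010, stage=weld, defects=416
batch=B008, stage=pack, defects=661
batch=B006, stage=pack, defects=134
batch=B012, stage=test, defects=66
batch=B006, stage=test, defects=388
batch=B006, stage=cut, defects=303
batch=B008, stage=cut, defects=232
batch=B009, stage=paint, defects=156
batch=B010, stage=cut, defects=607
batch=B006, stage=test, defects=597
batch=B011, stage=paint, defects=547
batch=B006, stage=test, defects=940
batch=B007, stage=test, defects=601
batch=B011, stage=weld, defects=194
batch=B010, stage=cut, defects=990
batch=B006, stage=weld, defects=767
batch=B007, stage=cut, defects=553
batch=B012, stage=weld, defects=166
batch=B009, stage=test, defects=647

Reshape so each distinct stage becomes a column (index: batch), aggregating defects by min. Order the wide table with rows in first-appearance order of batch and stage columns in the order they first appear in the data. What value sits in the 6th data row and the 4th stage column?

With rows in first-appearance order of batch, row 6 is batch=B007. stage columns in first-appearance order: test, weld, paint, cut, pack; column 4 is cut.
Long rows with batch=B007, stage=cut: min(369, 766, 553) = 369.

369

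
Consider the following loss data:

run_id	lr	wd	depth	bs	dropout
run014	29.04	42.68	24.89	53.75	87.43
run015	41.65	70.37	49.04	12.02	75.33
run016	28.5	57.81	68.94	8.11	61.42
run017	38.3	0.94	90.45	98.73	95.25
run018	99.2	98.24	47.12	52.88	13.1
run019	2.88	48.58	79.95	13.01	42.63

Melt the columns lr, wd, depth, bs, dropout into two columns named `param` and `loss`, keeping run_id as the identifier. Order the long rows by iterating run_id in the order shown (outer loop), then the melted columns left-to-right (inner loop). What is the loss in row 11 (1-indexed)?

30 rows total (6 × 5). Row 11: index ⌊(11-1)/5⌋ = 2 into run_id → run016; (11-1) mod 5 = 0 into the melted columns → lr.
So row 11 is (run016, lr, 28.5); loss = 28.5.

28.5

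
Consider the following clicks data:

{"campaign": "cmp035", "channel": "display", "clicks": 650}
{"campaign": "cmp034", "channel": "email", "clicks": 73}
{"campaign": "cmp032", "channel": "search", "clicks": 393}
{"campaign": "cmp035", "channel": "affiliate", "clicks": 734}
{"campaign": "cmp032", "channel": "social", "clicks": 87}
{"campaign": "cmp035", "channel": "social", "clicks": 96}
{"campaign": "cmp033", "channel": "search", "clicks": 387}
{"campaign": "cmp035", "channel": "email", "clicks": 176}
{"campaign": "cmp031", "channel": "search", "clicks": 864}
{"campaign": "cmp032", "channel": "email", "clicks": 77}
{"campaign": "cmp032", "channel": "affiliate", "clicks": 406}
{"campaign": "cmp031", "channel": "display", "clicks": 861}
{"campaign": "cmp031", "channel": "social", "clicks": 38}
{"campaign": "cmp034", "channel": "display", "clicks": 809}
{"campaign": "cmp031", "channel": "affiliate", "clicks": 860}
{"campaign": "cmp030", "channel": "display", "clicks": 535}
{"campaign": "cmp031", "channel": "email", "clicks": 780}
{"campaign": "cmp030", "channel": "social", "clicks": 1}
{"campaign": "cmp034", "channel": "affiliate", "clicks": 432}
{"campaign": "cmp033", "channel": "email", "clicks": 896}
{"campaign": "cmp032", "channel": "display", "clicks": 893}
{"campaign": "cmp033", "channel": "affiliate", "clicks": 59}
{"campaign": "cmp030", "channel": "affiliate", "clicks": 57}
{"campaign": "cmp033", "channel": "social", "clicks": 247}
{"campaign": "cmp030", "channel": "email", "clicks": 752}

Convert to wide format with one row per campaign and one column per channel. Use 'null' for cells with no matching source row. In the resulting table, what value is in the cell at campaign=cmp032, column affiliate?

406

The long row with campaign=cmp032, channel=affiliate has clicks=406.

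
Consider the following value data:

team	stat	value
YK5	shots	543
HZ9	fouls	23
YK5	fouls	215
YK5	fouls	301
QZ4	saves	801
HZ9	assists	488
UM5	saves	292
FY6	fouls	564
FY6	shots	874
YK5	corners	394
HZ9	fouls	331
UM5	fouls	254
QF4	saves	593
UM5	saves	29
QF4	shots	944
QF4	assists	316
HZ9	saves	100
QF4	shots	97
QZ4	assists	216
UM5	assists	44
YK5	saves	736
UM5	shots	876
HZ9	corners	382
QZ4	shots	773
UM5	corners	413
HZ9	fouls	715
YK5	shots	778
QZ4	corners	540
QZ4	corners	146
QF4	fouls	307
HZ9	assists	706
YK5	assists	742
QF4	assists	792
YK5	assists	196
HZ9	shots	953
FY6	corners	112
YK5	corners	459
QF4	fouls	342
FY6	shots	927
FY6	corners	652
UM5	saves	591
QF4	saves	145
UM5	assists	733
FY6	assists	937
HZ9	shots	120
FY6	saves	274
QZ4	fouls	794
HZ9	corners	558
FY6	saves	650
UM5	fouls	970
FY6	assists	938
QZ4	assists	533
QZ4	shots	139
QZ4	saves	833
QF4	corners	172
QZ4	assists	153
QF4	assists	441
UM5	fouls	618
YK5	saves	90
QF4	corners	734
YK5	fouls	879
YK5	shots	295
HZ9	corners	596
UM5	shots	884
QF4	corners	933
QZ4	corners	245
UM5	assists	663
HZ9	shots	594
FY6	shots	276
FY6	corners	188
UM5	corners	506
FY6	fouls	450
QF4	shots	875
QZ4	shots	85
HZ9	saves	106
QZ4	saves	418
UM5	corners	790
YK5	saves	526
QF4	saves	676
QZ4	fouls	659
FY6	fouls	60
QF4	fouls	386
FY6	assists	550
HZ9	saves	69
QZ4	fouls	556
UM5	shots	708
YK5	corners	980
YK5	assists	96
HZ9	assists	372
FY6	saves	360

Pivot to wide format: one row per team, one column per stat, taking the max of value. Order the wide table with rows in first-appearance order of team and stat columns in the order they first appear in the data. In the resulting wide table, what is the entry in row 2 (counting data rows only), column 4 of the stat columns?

706

With rows in first-appearance order of team, row 2 is team=HZ9. stat columns in first-appearance order: shots, fouls, saves, assists, corners; column 4 is assists.
Long rows with team=HZ9, stat=assists: max(488, 706, 372) = 706.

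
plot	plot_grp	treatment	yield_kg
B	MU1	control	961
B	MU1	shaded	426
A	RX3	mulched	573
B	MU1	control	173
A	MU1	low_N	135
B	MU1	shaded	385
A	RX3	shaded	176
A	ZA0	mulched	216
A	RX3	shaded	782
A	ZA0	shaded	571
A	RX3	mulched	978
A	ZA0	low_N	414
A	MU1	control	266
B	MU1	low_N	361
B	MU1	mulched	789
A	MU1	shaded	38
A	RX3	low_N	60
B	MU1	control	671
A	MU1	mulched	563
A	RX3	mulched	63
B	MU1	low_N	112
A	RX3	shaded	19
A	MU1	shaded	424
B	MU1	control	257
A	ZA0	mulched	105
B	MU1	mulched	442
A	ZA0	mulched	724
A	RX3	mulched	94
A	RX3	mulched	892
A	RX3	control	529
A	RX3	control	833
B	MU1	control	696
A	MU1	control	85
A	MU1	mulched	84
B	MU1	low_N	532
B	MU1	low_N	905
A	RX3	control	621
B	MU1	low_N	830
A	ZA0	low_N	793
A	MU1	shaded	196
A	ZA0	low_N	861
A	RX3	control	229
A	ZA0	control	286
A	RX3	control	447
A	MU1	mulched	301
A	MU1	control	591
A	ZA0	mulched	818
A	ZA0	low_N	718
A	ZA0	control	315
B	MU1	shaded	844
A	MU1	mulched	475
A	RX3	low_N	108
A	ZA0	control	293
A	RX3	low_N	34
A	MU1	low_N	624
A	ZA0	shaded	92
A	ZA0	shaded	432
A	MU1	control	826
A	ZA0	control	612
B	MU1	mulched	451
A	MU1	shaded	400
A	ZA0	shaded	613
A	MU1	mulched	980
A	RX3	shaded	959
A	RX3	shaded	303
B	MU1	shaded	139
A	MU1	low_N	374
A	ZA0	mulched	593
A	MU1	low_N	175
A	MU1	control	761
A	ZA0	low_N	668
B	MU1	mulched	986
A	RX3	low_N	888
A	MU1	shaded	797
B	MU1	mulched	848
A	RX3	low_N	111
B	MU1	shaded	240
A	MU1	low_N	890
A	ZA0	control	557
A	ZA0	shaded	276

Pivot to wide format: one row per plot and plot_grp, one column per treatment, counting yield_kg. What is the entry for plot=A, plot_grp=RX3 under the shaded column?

5

Rows with plot=A, plot_grp=RX3 and treatment=shaded: yield_kg values are 176, 782, 19, 959, 303.
5 rows match — count = 5.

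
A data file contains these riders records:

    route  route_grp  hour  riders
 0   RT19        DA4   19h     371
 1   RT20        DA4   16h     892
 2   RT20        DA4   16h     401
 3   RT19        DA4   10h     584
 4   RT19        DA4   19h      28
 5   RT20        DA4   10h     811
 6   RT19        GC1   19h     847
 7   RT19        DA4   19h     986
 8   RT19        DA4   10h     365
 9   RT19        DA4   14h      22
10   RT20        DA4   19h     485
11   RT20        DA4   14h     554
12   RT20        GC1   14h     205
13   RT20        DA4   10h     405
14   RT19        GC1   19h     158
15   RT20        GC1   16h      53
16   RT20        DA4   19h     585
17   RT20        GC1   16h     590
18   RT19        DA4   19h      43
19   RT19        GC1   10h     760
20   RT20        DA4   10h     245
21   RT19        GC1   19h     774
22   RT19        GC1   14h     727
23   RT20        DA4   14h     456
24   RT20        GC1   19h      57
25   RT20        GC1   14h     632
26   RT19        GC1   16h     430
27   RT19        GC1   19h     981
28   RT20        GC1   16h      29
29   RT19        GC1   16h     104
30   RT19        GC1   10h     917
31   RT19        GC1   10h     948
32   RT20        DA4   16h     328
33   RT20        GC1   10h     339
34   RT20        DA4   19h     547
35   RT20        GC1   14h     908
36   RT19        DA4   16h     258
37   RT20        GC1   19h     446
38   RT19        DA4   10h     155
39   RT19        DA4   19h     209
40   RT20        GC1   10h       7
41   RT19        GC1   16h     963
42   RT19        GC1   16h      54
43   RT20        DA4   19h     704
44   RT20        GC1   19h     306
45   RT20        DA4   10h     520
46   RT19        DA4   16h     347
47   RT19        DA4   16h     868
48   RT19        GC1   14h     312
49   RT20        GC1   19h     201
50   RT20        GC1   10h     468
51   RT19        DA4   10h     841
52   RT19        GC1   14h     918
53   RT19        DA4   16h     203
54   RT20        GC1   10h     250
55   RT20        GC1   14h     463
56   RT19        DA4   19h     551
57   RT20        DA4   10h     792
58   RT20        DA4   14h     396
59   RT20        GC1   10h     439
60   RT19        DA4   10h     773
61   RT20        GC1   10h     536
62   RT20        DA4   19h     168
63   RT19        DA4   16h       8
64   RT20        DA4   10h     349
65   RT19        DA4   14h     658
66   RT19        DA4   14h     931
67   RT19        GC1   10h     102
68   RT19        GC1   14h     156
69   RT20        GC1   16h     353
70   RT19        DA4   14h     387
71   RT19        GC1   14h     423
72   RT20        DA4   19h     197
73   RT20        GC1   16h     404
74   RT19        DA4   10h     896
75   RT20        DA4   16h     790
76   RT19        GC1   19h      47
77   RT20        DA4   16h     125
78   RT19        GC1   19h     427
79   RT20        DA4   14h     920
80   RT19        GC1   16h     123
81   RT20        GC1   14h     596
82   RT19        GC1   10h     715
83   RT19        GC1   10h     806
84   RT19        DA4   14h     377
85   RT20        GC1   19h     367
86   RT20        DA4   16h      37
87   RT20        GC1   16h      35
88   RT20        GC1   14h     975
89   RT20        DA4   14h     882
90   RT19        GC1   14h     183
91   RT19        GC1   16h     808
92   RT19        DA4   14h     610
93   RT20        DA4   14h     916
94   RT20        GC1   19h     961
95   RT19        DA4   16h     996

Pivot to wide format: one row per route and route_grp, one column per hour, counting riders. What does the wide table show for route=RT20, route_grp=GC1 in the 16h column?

6

Rows with route=RT20, route_grp=GC1 and hour=16h: riders values are 53, 590, 29, 353, 404, 35.
6 rows match — count = 6.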